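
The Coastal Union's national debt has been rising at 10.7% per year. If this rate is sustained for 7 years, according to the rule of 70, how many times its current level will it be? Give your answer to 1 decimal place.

≈ 2.1 times

Doubling time ≈ 70/10.7 = 6.54 years.
7 years / 6.54 ≈ 1.07 doublings → factor 2^1.07 ≈ 2.1.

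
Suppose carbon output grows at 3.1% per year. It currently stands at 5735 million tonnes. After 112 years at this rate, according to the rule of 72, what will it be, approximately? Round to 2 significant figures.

≈ 160000 million tonnes

Doubling time ≈ 72/3.1 = 23.23 years.
112 years is 112/23.23 ≈ 4.82 doublings, a factor of 2^4.82 ≈ 28.25.
5735 × 28.25 ≈ 160000 million tonnes.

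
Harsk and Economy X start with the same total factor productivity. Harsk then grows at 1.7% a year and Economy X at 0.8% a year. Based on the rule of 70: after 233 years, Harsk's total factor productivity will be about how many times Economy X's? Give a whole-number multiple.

about 8 times

Only the 0.9-point difference matters.
70/0.9 ≈ 77.78 years per doubling of the ratio; 233 years gives 3.00 doublings, so ≈ 8×.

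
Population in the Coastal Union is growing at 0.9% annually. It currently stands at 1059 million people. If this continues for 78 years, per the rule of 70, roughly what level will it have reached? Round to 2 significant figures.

2100 million people

Doubling time ≈ 70/0.9 = 77.78 years.
78 years is 78/77.78 ≈ 1.00 doublings, a factor of 2^1.00 ≈ 2.00.
1059 × 2.00 ≈ 2100 million people.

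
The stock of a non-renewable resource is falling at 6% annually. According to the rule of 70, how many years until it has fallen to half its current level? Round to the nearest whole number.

roughly 12 years

The rule works in reverse for decay: 70/6 ≈ 11.67 years to halve.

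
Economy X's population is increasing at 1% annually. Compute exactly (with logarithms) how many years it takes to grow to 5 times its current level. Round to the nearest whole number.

162 years

t = ln(5) / ln(1 + 0.01) = 1.6094 / 0.009950 ≈ 161.75.
≈ 162 years.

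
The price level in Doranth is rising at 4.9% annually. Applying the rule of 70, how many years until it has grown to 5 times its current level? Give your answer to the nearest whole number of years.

≈ 33 years

One doubling takes 70/4.9 = 14.29 years.
5× is log₂ 5 ≈ 2.32 doublings, so ≈ 2.32 × 14.29 = 33 years.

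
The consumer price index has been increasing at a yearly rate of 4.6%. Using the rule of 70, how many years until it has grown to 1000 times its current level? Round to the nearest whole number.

roughly 152 years

At 4.6% it doubles every 70/4.6 ≈ 15.22 years.
1000× is log₂ 1000 ≈ 9.97 doublings, so ≈ 9.97 × 15.22 = 152 years.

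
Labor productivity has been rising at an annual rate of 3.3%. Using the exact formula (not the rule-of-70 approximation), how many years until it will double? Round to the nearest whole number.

21 years

t = ln(2) / ln(1 + 0.033) = 0.6931 / 0.032467 ≈ 21.35.
≈ 21 years.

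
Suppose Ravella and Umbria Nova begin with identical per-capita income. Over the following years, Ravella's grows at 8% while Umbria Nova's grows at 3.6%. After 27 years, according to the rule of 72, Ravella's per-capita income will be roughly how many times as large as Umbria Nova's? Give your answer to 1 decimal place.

roughly 3.1 times

Only the 4.4-point difference matters.
72/4.4 ≈ 16.36 years per doubling of the ratio; 27 years gives 1.65 doublings, so ≈ 3.1×.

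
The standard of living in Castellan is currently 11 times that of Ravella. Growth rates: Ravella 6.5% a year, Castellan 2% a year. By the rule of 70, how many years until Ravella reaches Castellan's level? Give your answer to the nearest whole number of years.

The growth-rate gap is 6.5% − 2% = 4.5 percentage points.
So the ratio between them halves every 70/4.5 ≈ 15.56 years.
An 11 times gap takes log₂(11) ≈ 3.46 halvings to close: 3.46 × 15.56 ≈ 54 years.

roughly 54 years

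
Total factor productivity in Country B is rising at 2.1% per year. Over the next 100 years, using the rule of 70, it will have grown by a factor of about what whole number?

At 2.1% one doubling takes ≈ 33.33 years; 100 years is 3 of them, so ×8.

about 8 times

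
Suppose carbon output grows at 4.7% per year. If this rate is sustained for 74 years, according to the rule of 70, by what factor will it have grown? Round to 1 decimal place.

Doubling time ≈ 70/4.7 = 14.89 years.
74 years / 14.89 ≈ 4.97 doublings → factor 2^4.97 ≈ 31.3.

roughly 31.3 times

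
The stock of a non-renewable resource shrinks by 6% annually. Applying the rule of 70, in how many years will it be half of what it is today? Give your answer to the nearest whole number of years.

≈ 12 years

Halving time ≈ 70 / 6 = 11.67 → 12 years.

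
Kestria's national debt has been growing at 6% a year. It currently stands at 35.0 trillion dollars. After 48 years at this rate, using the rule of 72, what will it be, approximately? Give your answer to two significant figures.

It doubles every 72/6 ≈ 12.00 years, so 48 years is 4.00 doublings.
2^4.00 ≈ 16.00; 35.0 × 16.00 ≈ 560 trillion dollars.

roughly 560 trillion dollars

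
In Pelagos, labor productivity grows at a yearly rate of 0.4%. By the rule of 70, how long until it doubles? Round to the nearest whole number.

Doubling time ≈ 70 / 0.4 = 175.00 years.

roughly 175 years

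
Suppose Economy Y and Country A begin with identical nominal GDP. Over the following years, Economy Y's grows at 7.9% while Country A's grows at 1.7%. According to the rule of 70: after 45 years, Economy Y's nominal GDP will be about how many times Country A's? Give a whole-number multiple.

≈ 16 times

Economy Y pulls ahead at 6.2 pp per year, so the ratio doubles every 70/6.2 ≈ 11.29 years.
In 45 years that's 3.99 doublings: 2^3.99 ≈ 16.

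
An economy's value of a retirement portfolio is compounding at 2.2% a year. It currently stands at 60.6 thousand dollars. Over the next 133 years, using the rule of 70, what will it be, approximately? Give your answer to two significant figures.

roughly 1100 thousand dollars

It doubles every 70/2.2 ≈ 31.82 years, so 133 years is 4.18 doublings.
2^4.18 ≈ 18.13; 60.6 × 18.13 ≈ 1100 thousand dollars.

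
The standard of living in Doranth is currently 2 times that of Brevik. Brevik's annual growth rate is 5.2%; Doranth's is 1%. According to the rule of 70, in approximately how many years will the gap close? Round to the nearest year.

about 17 years

Brevik gains on Doranth at 5.2% − 1% = 4.2 points a year.
At that relative rate the gap halves every 70/4.2 ≈ 16.67 years.
A 2 times gap closes after 1 halving: 1 × 16.67 ≈ 17 years.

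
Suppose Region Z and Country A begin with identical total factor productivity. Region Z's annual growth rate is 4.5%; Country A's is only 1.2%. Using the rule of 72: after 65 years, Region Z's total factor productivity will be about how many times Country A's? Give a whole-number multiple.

approximately 8 times

Only the 3.3-point difference matters.
72/3.3 ≈ 21.82 years per doubling of the ratio; 65 years gives 2.98 doublings, so ≈ 8×.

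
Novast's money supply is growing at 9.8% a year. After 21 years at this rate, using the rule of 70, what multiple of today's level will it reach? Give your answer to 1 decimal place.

Doubling time ≈ 70/9.8 = 7.14 years.
21 years / 7.14 ≈ 2.94 doublings → factor 2^2.94 ≈ 7.7.

about 7.7 times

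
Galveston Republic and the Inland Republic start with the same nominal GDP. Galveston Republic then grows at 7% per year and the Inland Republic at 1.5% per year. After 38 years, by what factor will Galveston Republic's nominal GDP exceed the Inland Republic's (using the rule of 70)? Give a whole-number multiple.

Galveston Republic pulls ahead at 5.5 pp per year, so the ratio doubles every 70/5.5 ≈ 12.73 years.
In 38 years that's 2.99 doublings: 2^2.99 ≈ 8.

about 8 times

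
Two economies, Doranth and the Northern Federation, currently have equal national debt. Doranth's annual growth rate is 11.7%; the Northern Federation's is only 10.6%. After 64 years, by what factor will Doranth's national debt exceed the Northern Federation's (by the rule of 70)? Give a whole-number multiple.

Only the 1.1-point difference matters.
70/1.1 ≈ 63.64 years per doubling of the ratio; 64 years gives 1.01 doublings, so ≈ 2×.

approximately 2 times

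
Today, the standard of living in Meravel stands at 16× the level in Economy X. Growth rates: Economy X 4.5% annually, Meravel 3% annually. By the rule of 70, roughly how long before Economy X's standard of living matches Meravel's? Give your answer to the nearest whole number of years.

approximately 187 years

Economy X gains on Meravel at 4.5% − 3% = 1.5 points a year.
At that relative rate the gap halves every 70/1.5 ≈ 46.67 years.
A 16× gap closes after 4 halvings: 4 × 46.67 ≈ 187 years.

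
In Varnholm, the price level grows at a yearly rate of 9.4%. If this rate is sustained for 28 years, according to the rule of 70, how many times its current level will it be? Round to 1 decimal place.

13.5 times

Doubling time ≈ 70/9.4 = 7.45 years.
28 years / 7.45 ≈ 3.76 doublings → factor 2^3.76 ≈ 13.5.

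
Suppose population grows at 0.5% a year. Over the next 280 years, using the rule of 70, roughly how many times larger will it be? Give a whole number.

At 0.5% one doubling takes ≈ 140.00 years; 280 years is 2 of them, so ×4.

≈ 4 times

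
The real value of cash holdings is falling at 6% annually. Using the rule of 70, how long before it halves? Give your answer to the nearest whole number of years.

The rule works in reverse for decay: 70/6 ≈ 11.67 years to halve.

around 12 years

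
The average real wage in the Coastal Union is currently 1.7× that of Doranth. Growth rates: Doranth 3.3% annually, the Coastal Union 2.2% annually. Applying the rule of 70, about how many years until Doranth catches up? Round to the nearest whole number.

Doranth gains on the Coastal Union at 3.3% − 2.2% = 1.1 points a year.
At that relative rate the gap halves every 70/1.1 ≈ 63.64 years.
A 1.7× gap takes log₂(1.7) ≈ 0.77 halvings to close: 0.77 × 63.64 ≈ 49 years.

around 49 years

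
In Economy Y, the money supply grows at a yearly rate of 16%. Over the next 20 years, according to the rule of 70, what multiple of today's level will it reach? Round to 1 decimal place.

Doubling time ≈ 70/16 = 4.38 years.
20 years / 4.38 ≈ 4.57 doublings → factor 2^4.57 ≈ 23.8.

≈ 23.8 times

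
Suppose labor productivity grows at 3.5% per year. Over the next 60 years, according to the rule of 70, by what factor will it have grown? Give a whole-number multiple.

about 8 times

70/3.5 ≈ 20.00 years per doubling.
60 years fits 3 doublings: 2^3 = 8.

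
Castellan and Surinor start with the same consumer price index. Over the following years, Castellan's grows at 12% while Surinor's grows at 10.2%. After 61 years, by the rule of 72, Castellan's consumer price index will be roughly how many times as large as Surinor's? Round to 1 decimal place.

Only the 1.8-point difference matters.
72/1.8 ≈ 40.00 years per doubling of the ratio; 61 years gives 1.53 doublings, so ≈ 2.9×.

around 2.9 times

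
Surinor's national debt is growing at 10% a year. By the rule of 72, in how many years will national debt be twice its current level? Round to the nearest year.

≈ 7 years

Doubling time ≈ 72 / 10 = 7.20 years.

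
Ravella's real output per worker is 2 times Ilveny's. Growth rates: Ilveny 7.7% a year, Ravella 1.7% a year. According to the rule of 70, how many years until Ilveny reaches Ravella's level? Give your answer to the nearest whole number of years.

The growth-rate gap is 7.7% − 1.7% = 6 percentage points.
So the ratio between them halves every 70/6 ≈ 11.67 years.
A 2 times gap closes after 1 halving: 1 × 11.67 ≈ 12 years.

roughly 12 years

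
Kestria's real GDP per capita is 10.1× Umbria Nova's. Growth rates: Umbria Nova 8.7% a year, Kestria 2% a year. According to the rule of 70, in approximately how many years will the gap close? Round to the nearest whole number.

Umbria Nova gains on Kestria at 8.7% − 2% = 6.7 points a year.
At that relative rate the gap halves every 70/6.7 ≈ 10.45 years.
A 10.1× gap takes log₂(10.1) ≈ 3.34 halvings to close: 3.34 × 10.45 ≈ 35 years.

roughly 35 years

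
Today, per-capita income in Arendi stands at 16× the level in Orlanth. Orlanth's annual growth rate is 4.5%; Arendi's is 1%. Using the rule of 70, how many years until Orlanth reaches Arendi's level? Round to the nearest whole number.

≈ 80 years

Orlanth gains on Arendi at 4.5% − 1% = 3.5 points a year.
At that relative rate the gap halves every 70/3.5 ≈ 20.00 years.
A 16× gap closes after 4 halvings: 4 × 20.00 ≈ 80 years.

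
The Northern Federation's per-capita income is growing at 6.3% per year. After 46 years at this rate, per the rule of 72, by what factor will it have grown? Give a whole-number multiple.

Doubling time ≈ 72/6.3 = 11.43 years.
46/11.43 ≈ 4 doublings, so about 2^4 = 16×.

roughly 16 times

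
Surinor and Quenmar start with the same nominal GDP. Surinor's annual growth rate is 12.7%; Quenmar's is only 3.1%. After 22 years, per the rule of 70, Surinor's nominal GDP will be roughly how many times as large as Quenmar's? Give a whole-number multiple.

roughly 8 times

Only the 9.6-point difference matters.
70/9.6 ≈ 7.29 years per doubling of the ratio; 22 years gives 3.02 doublings, so ≈ 8×.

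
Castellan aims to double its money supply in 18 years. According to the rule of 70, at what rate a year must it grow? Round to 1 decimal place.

3.9%

70 / 18 ≈ 3.89, so about 3.9% a year.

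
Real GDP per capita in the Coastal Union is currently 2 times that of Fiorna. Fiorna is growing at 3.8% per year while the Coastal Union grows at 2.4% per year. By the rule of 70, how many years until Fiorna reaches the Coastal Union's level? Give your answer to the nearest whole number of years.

Fiorna gains on the Coastal Union at 3.8% − 2.4% = 1.4 points a year.
At that relative rate the gap halves every 70/1.4 ≈ 50.00 years.
A 2 times gap closes after 1 halving: 1 × 50.00 ≈ 50 years.

around 50 years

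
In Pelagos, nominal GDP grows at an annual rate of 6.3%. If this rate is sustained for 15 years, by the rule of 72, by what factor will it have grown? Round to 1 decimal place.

Doubling time ≈ 72/6.3 = 11.43 years.
15 years / 11.43 ≈ 1.31 doublings → factor 2^1.31 ≈ 2.5.

≈ 2.5 times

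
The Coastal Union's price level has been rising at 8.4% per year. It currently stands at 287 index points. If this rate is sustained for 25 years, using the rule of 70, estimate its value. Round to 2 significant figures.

2300 index points

Doubling time ≈ 70/8.4 = 8.33 years.
25 years is 25/8.33 ≈ 3.00 doublings, a factor of 2^3.00 ≈ 8.00.
287 × 8.00 ≈ 2300 index points.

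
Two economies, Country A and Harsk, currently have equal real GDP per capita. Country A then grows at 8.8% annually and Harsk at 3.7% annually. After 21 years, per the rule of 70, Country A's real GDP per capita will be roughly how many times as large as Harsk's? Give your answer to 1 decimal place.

Country A pulls ahead at 5.1 pp per year, so the ratio doubles every 70/5.1 ≈ 13.73 years.
In 21 years that's 1.53 doublings: 2^1.53 ≈ 2.9.

around 2.9 times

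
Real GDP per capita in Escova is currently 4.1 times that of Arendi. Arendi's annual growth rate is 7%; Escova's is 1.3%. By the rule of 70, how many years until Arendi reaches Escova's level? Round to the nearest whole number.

The growth-rate gap is 7% − 1.3% = 5.7 percentage points.
So the ratio between them halves every 70/5.7 ≈ 12.28 years.
A 4.1 times gap takes log₂(4.1) ≈ 2.04 halvings to close: 2.04 × 12.28 ≈ 25 years.

about 25 years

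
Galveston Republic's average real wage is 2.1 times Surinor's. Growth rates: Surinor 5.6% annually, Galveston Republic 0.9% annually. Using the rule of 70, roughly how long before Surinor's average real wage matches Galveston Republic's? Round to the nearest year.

16 years

The growth-rate gap is 5.6% − 0.9% = 4.7 percentage points.
So the ratio between them halves every 70/4.7 ≈ 14.89 years.
A 2.1 times gap takes log₂(2.1) ≈ 1.07 halvings to close: 1.07 × 14.89 ≈ 16 years.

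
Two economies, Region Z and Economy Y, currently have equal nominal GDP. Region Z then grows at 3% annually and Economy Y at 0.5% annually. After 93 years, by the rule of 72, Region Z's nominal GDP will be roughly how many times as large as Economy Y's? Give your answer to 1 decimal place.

Rate gap = 3% − 0.5% = 2.5 points.
The ratio doubles every 72/2.5 ≈ 28.80 years.
93/28.80 ≈ 3.23 doublings → ratio ≈ 2^3.23 ≈ 9.4.

9.4 times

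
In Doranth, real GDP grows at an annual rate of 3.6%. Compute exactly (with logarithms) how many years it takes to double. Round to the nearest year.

20 years

t = ln(2) / ln(1 + 0.036) = 0.6931 / 0.035367 ≈ 19.60.
≈ 20 years.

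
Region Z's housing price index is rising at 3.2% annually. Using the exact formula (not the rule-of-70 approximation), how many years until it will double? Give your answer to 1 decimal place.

t = ln(2) / ln(1 + 0.032) = 0.6931 / 0.031499 ≈ 22.00.

22.0 years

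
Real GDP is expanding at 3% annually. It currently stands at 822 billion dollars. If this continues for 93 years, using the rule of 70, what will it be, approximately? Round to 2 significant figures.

13000 billion dollars

It doubles every 70/3 ≈ 23.33 years, so 93 years is 3.99 doublings.
2^3.99 ≈ 15.89; 822 × 15.89 ≈ 13000 billion dollars.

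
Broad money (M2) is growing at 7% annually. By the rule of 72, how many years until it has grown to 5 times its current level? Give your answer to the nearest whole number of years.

At 7% it doubles every 72/7 ≈ 10.29 years.
Reaching 5× takes log₂(5) ≈ 2.32 doublings.
2.32 × 10.29 ≈ 24 years.

roughly 24 years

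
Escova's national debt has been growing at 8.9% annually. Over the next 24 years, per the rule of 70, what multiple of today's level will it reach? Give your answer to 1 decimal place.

8.3 times

Doubling time ≈ 70/8.9 = 7.87 years.
24 years / 7.87 ≈ 3.05 doublings → factor 2^3.05 ≈ 8.3.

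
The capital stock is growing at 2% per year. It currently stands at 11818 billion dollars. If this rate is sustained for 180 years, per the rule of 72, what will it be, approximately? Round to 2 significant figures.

≈ 380000 billion dollars

Doubling time ≈ 72/2 = 36.00 years.
180 years is 180/36.00 ≈ 5.00 doublings, a factor of 2^5.00 ≈ 32.00.
11818 × 32.00 ≈ 380000 billion dollars.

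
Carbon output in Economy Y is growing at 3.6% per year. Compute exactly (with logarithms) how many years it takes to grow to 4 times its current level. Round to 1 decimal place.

t = ln(4) / ln(1 + 0.036) = 1.3863 / 0.035367 ≈ 39.20.

39.2 years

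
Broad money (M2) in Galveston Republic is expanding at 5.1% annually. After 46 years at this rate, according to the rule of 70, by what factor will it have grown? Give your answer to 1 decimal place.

approximately 10.2 times

Doubles every ≈ 13.73 years (70/5.1).
46 years is 3.35 doublings; 2^3.35 ≈ 10.2×.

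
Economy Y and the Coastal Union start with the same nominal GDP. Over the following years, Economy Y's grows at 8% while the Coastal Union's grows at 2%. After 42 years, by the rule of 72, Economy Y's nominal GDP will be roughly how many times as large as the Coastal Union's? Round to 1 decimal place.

≈ 11.3 times

Economy Y pulls ahead at 6 pp per year, so the ratio doubles every 72/6 ≈ 12.00 years.
In 42 years that's 3.50 doublings: 2^3.50 ≈ 11.3.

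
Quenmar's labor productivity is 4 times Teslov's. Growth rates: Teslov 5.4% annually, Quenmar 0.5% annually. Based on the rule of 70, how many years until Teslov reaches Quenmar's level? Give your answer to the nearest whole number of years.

What matters is the difference: 4.9 pp.
Rule of 70 on the gap: the ratio halves every 70/4.9 ≈ 14.29 years.
A 4 times gap closes after 2 halvings: 2 × 14.29 ≈ 29 years.

around 29 years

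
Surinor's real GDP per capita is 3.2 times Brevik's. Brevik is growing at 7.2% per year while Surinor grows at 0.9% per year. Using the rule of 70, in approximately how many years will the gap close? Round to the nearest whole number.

What matters is the difference: 6.3 pp.
Rule of 70 on the gap: the ratio halves every 70/6.3 ≈ 11.11 years.
A 3.2 times gap takes log₂(3.2) ≈ 1.68 halvings to close: 1.68 × 11.11 ≈ 19 years.

19 years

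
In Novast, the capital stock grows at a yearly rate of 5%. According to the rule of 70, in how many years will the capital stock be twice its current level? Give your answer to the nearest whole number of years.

At 5%, doubling takes about 70/5 = 14.00 years.

14 years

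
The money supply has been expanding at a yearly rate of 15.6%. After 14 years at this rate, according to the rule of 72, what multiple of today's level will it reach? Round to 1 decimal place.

Doubles every ≈ 4.62 years (72/15.6).
14 years is 3.03 doublings; 2^3.03 ≈ 8.2×.

about 8.2 times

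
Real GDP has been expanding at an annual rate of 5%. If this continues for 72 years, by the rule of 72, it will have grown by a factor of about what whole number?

At 5% one doubling takes ≈ 14.40 years; 72 years is 5 of them, so ×32.

approximately 32 times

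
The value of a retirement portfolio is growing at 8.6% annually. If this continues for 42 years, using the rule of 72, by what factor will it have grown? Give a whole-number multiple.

roughly 32 times

At 8.6% one doubling takes ≈ 8.37 years; 42 years is 5 of them, so ×32.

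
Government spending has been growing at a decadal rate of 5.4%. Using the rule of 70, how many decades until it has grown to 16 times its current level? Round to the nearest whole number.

Doubling time ≈ 70/5.4 = 12.96 decades.
16× is 4 doublings, so 4 × 12.96 ≈ 52 decades.

around 52 decades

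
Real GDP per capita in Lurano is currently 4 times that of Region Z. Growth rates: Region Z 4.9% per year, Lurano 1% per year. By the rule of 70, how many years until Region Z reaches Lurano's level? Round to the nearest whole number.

The growth-rate gap is 4.9% − 1% = 3.9 percentage points.
So the ratio between them halves every 70/3.9 ≈ 17.95 years.
A 4 times gap closes after 2 halvings: 2 × 17.95 ≈ 36 years.

≈ 36 years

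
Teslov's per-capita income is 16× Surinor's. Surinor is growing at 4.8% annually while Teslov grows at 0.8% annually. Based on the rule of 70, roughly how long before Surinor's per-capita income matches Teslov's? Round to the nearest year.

What matters is the difference: 4 pp.
Rule of 70 on the gap: the ratio halves every 70/4 ≈ 17.50 years.
A 16× gap closes after 4 halvings: 4 × 17.50 ≈ 70 years.

approximately 70 years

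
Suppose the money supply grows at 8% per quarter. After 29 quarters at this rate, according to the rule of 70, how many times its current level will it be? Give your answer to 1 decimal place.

around 9.9 times

Doubling time ≈ 70/8 = 8.75 quarters.
29 quarters / 8.75 ≈ 3.31 doublings → factor 2^3.31 ≈ 9.9.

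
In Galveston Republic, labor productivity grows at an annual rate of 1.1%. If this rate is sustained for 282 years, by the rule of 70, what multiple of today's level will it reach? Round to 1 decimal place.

Doubles every ≈ 63.64 years (70/1.1).
282 years is 4.43 doublings; 2^4.43 ≈ 21.6×.

about 21.6 times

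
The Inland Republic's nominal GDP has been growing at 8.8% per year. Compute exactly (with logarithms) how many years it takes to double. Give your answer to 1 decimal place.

t = ln(2) / ln(1 + 0.088) = 0.6931 / 0.084341 ≈ 8.22.

8.2 years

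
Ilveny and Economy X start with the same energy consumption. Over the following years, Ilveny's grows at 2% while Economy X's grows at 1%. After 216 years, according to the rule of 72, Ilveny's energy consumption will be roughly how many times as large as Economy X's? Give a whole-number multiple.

Rate gap = 2% − 1% = 1 point.
The ratio doubles every 72/1 ≈ 72.00 years.
216/72.00 ≈ 3.00 doublings → ratio ≈ 2^3.00 ≈ 8.

≈ 8 times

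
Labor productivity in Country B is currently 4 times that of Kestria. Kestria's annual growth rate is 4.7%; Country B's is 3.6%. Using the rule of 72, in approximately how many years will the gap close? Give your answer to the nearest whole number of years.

roughly 131 years

What matters is the difference: 1.1 pp.
Rule of 72 on the gap: the ratio halves every 72/1.1 ≈ 65.45 years.
A 4 times gap closes after 2 halvings: 2 × 65.45 ≈ 131 years.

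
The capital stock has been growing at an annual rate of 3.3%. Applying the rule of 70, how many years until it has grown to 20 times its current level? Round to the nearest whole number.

Doubling time ≈ 70/3.3 = 21.21 years.
20× is log₂ 20 ≈ 4.32 doublings, so ≈ 4.32 × 21.21 = 92 years.

approximately 92 years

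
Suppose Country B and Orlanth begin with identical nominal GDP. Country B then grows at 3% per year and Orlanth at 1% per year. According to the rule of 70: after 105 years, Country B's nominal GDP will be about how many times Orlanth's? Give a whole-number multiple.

≈ 8 times

Country B pulls ahead at 2 pp per year, so the ratio doubles every 70/2 ≈ 35.00 years.
In 105 years that's 3.00 doublings: 2^3.00 ≈ 8.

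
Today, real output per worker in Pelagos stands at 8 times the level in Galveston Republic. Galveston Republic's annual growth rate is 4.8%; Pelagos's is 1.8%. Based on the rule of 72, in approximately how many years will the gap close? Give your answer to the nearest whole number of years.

72 years

The growth-rate gap is 4.8% − 1.8% = 3 percentage points.
So the ratio between them halves every 72/3 ≈ 24.00 years.
An 8 times gap closes after 3 halvings: 3 × 24.00 ≈ 72 years.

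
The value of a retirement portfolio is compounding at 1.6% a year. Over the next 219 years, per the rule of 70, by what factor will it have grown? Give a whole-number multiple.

≈ 32 times

70/1.6 ≈ 43.75 years per doubling.
219 years fits 5 doublings: 2^5 = 32.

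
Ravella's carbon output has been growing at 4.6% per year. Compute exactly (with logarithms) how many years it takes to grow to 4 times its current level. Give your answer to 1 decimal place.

t = ln(4) / ln(1 + 0.046) = 1.3863 / 0.044973 ≈ 30.83.

30.8 years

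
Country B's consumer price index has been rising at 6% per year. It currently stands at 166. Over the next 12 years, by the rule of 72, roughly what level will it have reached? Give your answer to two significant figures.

It doubles every 72/6 ≈ 12.00 years, so 12 years is 1.00 doublings.
2^1.00 ≈ 2.00; 166 × 2.00 ≈ 330.

approximately 330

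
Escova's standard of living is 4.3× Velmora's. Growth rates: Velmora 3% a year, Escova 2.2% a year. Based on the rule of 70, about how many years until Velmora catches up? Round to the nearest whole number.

The growth-rate gap is 3% − 2.2% = 0.8 percentage points.
So the ratio between them halves every 70/0.8 ≈ 87.50 years.
A 4.3× gap takes log₂(4.3) ≈ 2.10 halvings to close: 2.10 × 87.50 ≈ 184 years.

roughly 184 years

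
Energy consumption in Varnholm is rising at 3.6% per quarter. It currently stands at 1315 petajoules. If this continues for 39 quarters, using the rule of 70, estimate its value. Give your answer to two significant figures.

about 5300 petajoules

Doubling time ≈ 70/3.6 = 19.44 quarters.
39 quarters is 39/19.44 ≈ 2.01 doublings, a factor of 2^2.01 ≈ 4.03.
1315 × 4.03 ≈ 5300 petajoules.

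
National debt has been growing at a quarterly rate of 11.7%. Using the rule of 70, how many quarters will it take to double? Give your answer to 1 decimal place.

≈ 6.0 quarters

70/11.7 ≈ 5.98, so it doubles roughly every 6.0 quarters.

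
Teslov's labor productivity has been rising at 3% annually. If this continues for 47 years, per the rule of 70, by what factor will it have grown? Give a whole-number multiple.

approximately 4 times

Doubling time ≈ 70/3 = 23.33 years.
47/23.33 ≈ 2 doublings, so about 2^2 = 4×.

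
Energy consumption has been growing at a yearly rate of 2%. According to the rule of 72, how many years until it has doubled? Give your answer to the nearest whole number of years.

Doubling time ≈ 72 / 2 = 36.00 years.

around 36 years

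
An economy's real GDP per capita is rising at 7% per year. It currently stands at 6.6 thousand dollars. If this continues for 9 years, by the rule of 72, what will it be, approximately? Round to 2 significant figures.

Doubling time ≈ 72/7 = 10.29 years.
9 years is 9/10.29 ≈ 0.87 doublings, a factor of 2^0.87 ≈ 1.83.
6.6 × 1.83 ≈ 12 thousand dollars.

approximately 12 thousand dollars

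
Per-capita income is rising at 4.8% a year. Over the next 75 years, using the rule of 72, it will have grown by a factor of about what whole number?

around 32 times

72/4.8 ≈ 15.00 years per doubling.
75 years fits 5 doublings: 2^5 = 32.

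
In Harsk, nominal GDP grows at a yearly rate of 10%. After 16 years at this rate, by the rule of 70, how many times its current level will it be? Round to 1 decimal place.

Doubles every ≈ 7.00 years (70/10).
16 years is 2.29 doublings; 2^2.29 ≈ 4.9×.

4.9 times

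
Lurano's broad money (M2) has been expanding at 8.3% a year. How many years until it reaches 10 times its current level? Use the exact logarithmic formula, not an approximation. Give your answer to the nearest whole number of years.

t = ln(10) / ln(1 + 0.083) = 2.3026 / 0.079735 ≈ 28.88.
≈ 29 years.

29 years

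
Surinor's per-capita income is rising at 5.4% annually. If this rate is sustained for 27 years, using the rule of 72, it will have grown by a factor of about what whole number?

72/5.4 ≈ 13.33 years per doubling.
27 years fits 2 doublings: 2^2 = 4.

roughly 4 times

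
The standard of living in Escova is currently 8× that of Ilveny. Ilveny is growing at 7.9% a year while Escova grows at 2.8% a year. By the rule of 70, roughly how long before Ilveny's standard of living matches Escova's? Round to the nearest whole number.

about 41 years

Ilveny gains on Escova at 7.9% − 2.8% = 5.1 points a year.
At that relative rate the gap halves every 70/5.1 ≈ 13.73 years.
An 8× gap closes after 3 halvings: 3 × 13.73 ≈ 41 years.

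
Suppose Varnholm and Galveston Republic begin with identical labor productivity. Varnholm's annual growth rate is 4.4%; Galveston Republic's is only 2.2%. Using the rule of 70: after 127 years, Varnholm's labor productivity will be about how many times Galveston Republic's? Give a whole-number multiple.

Only the 2.2-point difference matters.
70/2.2 ≈ 31.82 years per doubling of the ratio; 127 years gives 3.99 doublings, so ≈ 16×.

≈ 16 times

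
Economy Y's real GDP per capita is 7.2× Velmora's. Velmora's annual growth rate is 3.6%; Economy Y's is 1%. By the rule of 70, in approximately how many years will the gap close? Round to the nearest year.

Velmora gains on Economy Y at 3.6% − 1% = 2.6 points a year.
At that relative rate the gap halves every 70/2.6 ≈ 26.92 years.
A 7.2× gap takes log₂(7.2) ≈ 2.85 halvings to close: 2.85 × 26.92 ≈ 77 years.

roughly 77 years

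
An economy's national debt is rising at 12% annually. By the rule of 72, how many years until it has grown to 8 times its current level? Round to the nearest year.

One doubling takes 72/12 = 6.00 years.
8× is 3 doublings, so 3 × 6.00 ≈ 18 years.

≈ 18 years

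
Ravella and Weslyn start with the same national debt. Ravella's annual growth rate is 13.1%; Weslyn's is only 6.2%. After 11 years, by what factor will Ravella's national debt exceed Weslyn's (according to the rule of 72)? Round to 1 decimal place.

≈ 2.1 times

Ravella pulls ahead at 6.9 pp per year, so the ratio doubles every 72/6.9 ≈ 10.43 years.
In 11 years that's 1.05 doublings: 2^1.05 ≈ 2.1.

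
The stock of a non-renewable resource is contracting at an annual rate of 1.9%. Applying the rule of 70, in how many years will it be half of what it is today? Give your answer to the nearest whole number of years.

Falling at 1.9%, it halves about every 70/1.9 = 36.84 years.

about 37 years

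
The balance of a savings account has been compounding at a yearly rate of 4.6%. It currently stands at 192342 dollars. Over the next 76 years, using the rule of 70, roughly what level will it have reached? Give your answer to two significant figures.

≈ 6100000 dollars

Doubling time ≈ 70/4.6 = 15.22 years.
76 years is 76/15.22 ≈ 4.99 doublings, a factor of 2^4.99 ≈ 31.78.
192342 × 31.78 ≈ 6100000 dollars.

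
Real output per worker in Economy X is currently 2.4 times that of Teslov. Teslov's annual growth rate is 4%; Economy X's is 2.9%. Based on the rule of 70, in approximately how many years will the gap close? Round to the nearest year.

What matters is the difference: 1.1 pp.
Rule of 70 on the gap: the ratio halves every 70/1.1 ≈ 63.64 years.
A 2.4 times gap takes log₂(2.4) ≈ 1.26 halvings to close: 1.26 × 63.64 ≈ 80 years.

approximately 80 years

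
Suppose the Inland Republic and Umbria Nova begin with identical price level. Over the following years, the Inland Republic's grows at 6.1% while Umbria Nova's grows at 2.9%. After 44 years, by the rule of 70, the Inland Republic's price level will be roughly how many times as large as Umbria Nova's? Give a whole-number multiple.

around 4 times

Only the 3.2-point difference matters.
70/3.2 ≈ 21.88 years per doubling of the ratio; 44 years gives 2.01 doublings, so ≈ 4×.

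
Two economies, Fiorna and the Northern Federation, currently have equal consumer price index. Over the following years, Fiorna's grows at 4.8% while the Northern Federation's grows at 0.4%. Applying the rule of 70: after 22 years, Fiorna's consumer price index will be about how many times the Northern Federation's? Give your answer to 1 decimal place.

around 2.6 times

Rate gap = 4.8% − 0.4% = 4.4 points.
The ratio doubles every 70/4.4 ≈ 15.91 years.
22/15.91 ≈ 1.38 doublings → ratio ≈ 2^1.38 ≈ 2.6.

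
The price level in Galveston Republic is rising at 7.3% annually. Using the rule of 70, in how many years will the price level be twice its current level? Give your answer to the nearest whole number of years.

around 10 years

Doubling time ≈ 70 / 7.3 = 9.59 years.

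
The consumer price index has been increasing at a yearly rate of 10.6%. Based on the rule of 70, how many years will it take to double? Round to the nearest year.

70/10.6 ≈ 6.60, so it doubles roughly every 7 years.

7 years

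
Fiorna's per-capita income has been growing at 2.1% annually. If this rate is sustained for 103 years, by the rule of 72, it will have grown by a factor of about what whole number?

72/2.1 ≈ 34.29 years per doubling.
103 years fits 3 doublings: 2^3 = 8.

≈ 8 times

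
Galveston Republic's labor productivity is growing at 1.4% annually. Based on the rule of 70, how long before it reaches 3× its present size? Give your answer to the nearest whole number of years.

Doubling time ≈ 70/1.4 = 50.00 years.
Reaching 3× takes log₂(3) ≈ 1.58 doublings.
1.58 × 50.00 ≈ 79 years.

approximately 79 years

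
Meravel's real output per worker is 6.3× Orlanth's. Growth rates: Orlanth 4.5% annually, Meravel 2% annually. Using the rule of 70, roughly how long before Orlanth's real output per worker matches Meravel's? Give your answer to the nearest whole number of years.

roughly 74 years

Orlanth gains on Meravel at 4.5% − 2% = 2.5 points a year.
At that relative rate the gap halves every 70/2.5 ≈ 28.00 years.
A 6.3× gap takes log₂(6.3) ≈ 2.66 halvings to close: 2.66 × 28.00 ≈ 74 years.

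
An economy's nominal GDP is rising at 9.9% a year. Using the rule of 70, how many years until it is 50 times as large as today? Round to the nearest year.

≈ 40 years

At 9.9% it doubles every 70/9.9 ≈ 7.07 years.
50× is log₂ 50 ≈ 5.64 doublings, so ≈ 5.64 × 7.07 = 40 years.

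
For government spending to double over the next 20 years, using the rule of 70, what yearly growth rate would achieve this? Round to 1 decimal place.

70 / 20 ≈ 3.50, so about 3.5% per year.

3.5%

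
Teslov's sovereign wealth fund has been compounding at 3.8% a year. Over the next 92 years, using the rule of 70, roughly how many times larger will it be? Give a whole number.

about 32 times

Doubling time ≈ 70/3.8 = 18.42 years.
92/18.42 ≈ 5 doublings, so about 2^5 = 32×.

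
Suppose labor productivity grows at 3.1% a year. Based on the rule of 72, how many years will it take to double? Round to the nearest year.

≈ 23 years

Doubling time ≈ 72 / 3.1 = 23.23 years.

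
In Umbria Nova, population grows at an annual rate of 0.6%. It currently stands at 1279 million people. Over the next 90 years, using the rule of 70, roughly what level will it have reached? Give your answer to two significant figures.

around 2200 million people

It doubles every 70/0.6 ≈ 116.67 years, so 90 years is 0.77 doublings.
2^0.77 ≈ 1.71; 1279 × 1.71 ≈ 2200 million people.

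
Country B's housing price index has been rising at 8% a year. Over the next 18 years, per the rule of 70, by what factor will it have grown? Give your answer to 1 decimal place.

Doubles every ≈ 8.75 years (70/8).
18 years is 2.06 doublings; 2^2.06 ≈ 4.2×.

approximately 4.2 times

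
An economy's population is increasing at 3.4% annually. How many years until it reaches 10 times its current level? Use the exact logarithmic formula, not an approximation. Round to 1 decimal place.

68.9 years

t = ln(10) / ln(1 + 0.034) = 2.3026 / 0.033435 ≈ 68.87.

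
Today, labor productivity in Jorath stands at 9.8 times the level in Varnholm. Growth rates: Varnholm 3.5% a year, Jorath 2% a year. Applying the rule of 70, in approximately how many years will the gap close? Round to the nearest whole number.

What matters is the difference: 1.5 pp.
Rule of 70 on the gap: the ratio halves every 70/1.5 ≈ 46.67 years.
A 9.8 times gap takes log₂(9.8) ≈ 3.29 halvings to close: 3.29 × 46.67 ≈ 154 years.

approximately 154 years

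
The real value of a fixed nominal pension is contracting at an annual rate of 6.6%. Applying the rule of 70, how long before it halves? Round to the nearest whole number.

around 11 years

The rule works in reverse for decay: 70/6.6 ≈ 10.61 years to halve.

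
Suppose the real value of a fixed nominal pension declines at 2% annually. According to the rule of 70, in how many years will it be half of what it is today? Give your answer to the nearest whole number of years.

roughly 35 years

Halving time ≈ 70 / 2 = 35.00 → 35 years.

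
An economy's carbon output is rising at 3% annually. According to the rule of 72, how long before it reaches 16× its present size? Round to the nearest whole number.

One doubling takes 72/3 = 24.00 years.
16× is 4 doublings, so 4 × 24.00 ≈ 96 years.

around 96 years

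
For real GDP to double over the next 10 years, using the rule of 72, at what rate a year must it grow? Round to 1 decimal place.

around 7.2%

72 / 10 ≈ 7.20, so about 7.2% a year.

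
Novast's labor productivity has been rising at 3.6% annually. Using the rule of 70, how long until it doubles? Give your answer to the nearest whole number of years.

Doubling time ≈ 70 / 3.6 = 19.44 years.

19 years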